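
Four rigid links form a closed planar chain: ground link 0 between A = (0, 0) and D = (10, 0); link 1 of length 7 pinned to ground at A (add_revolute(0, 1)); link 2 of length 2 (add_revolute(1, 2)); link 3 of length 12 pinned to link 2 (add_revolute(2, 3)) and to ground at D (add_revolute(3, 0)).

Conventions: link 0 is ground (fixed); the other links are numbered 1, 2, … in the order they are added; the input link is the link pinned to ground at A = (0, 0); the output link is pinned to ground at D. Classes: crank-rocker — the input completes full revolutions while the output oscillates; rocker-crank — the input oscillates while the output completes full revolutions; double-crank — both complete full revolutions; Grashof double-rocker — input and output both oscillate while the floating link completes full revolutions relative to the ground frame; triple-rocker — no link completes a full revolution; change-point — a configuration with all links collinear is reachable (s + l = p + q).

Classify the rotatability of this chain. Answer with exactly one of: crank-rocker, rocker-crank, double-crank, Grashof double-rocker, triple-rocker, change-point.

lengths: ground=10, input=7, coupler=2, output=12
sorted: s=2 (shortest), l=12 (longest), p+q=17
s + l = 14 vs p + q = 17
s + l < p + q (Grashof) with shortest = coupler link → Grashof double-rocker

Grashof double-rocker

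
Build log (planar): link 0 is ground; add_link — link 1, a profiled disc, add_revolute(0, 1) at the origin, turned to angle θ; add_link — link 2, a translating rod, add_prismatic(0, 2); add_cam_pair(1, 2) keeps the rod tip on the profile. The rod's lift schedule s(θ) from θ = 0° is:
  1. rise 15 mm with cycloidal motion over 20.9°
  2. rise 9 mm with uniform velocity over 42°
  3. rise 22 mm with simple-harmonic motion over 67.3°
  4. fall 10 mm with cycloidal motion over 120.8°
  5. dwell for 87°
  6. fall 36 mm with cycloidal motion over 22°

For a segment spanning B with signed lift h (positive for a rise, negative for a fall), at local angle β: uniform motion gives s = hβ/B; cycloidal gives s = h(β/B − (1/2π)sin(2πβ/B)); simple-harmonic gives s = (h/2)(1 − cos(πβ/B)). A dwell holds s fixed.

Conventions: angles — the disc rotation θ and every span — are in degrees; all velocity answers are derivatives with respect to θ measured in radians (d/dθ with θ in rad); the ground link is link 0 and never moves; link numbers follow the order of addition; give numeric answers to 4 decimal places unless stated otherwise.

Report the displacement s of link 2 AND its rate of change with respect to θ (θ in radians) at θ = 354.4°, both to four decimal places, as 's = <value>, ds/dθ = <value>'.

seg 1 [0°–20.9°] cycloidal, h=15: full span → s += 15 → s = 15.0000
seg 2 [20.9°–62.9°] uniform, h=9: full span → s += 9 → s = 24.0000
seg 3 [62.9°–130.2°] simple-harmonic, h=22: full span → s += 22 → s = 46.0000
seg 4 [130.2°–251°] cycloidal, h=-10: full span → s += -10 → s = 36.0000
seg 5 [251°–338°] dwell: s stays 36.0000
seg 6 [338°–360°] cycloidal, h=-36: θ=354.4° here. β=16.4, B=22. -36·(0.7455 − sin(2π·0.7455)/(2π)) = -32.5636 → s = 3.4364
velocity in seg [338°–360°] (cycloidal), θ in radians: β = 16.4° = 0.2862 rad, B = 22° = 0.3840 rad; ds/dθ = (h/B)(1 − cos(2πβ/B)) = ((-36)/0.3840)(1 − cos(2π·0.7455)) = -96.434052 mm/rad

s = 3.4364, ds/dθ = -96.4341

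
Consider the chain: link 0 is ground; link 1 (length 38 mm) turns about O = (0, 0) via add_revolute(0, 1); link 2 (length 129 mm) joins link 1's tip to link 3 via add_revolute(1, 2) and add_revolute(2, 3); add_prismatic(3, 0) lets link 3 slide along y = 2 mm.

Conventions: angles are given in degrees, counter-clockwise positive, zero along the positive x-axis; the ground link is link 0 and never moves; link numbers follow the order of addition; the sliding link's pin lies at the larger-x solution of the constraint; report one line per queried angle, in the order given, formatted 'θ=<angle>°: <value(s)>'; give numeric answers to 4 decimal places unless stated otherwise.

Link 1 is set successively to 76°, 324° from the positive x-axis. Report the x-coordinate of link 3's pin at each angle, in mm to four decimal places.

geometry: r = 38 mm, L = 129 mm, e = 2 mm
θ=76°: crank pin P = (r cos θ, r sin θ) = (9.193032, 36.871238)
θ=76°: h = r sin θ − e = 36.871238 − 2 = 34.871238
θ=76°: x = r cos θ + √(L² − h²) = 9.193032 + 124.197411 = 133.390443
θ=324°: crank pin P = (r cos θ, r sin θ) = (30.742646, -22.335840)
θ=324°: h = r sin θ − e = -22.335840 − 2 = -24.335840
θ=324°: x = r cos θ + √(L² − h²) = 30.742646 + 126.683728 = 157.426374

θ=76°: 133.3904
θ=324°: 157.4264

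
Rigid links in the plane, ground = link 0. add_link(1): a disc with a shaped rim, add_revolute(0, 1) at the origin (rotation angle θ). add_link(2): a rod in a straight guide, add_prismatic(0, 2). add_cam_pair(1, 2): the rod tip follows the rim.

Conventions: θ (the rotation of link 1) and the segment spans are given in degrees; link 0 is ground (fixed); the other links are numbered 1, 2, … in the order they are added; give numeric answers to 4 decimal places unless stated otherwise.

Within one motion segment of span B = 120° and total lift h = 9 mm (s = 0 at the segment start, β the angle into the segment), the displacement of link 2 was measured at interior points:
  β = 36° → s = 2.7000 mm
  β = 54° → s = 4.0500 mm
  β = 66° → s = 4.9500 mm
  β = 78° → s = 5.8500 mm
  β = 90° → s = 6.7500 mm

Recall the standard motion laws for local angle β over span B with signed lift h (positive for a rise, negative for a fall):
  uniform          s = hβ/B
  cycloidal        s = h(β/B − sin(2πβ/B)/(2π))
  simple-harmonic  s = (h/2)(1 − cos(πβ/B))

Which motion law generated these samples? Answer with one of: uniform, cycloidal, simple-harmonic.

candidates at β/B = r: uniform s = h·r (linear in β); cycloidal s = h·(r − sin(2πr)/(2π)); simple-harmonic s = (h/2)(1 − cos(πr))
β=36°: printed 2.7000 | uniform 2.7000, cycloidal 1.3377, simple-harmonic 1.8550
β=54°: printed 4.0500 | uniform 4.0500, cycloidal 3.6074, simple-harmonic 3.7960
β=66°: printed 4.9500 | uniform 4.9500, cycloidal 5.3926, simple-harmonic 5.2040
β=78°: printed 5.8500 | uniform 5.8500, cycloidal 7.0088, simple-harmonic 6.5430
β=90°: printed 6.7500 | uniform 6.7500, cycloidal 8.1824, simple-harmonic 7.6820
only one law matches every sample → uniform

uniform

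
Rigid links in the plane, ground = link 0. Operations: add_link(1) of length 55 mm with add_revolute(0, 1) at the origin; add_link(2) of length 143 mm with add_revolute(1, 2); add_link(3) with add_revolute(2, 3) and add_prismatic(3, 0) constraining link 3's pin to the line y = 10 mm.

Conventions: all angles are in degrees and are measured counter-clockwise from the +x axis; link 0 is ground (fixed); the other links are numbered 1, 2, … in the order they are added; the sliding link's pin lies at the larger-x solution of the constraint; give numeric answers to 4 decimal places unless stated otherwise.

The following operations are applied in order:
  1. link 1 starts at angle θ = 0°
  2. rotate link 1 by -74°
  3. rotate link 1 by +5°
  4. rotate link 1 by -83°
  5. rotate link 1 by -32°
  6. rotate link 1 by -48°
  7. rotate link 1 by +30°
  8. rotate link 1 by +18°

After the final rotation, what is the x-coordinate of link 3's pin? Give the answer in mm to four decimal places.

geometry: r = 55 mm, L = 143 mm, e = 10 mm; θ starts at 0°
rotate link 1 by -74°: θ ← 0° -74° = -74°
rotate link 1 by +5°: θ ← -74° +5° = -69°
rotate link 1 by -83°: θ ← -69° -83° = -152°
rotate link 1 by -32°: θ ← -152° -32° = -184°
rotate link 1 by -48°: θ ← -184° -48° = -232°
rotate link 1 by +30°: θ ← -232° +30° = -202°
rotate link 1 by +18°: θ ← -202° +18° = -184°
crank pin P = (r cos θ, r sin θ) = (-54.866023, 3.836606)
h = r sin θ − e = 3.836606 − 10 = -6.163394
x = r cos θ + √(L² − h²) = -54.866023 + 142.867115 = 88.001092

88.0011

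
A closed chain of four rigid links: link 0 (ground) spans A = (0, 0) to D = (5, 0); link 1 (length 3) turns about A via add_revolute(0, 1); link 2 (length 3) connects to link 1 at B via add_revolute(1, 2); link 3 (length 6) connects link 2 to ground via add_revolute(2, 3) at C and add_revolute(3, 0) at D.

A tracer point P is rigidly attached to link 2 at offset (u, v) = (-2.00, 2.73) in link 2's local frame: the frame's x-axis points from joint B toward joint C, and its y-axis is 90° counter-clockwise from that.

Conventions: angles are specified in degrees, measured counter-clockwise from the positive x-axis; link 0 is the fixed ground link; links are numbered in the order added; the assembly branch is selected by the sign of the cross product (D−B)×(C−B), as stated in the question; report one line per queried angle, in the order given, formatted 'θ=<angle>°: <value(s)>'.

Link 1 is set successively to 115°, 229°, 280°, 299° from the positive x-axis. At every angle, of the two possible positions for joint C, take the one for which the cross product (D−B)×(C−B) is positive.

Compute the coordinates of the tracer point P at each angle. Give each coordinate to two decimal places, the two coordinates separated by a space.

A=(0,0), D=(5.00,0)
θ=115°: B = A + 3.00·(cos115°, sin115°) = (-1.2679, 2.7189)
θ=115°: |BD| = 6.8322
θ=115°: circle(B,3.00) ∩ circle(D,6.00): a=1.4401, h=2.6317
θ=115°:   candidates: C₊=(1.1007,4.5602) cross=17.980; C₋=(-0.9940,-0.2685) cross=-17.980
θ=115°:   branch + wants cross > 0 → take C=(1.1007,4.5602) (cross=17.980)
θ=115°: ex = (C−B)/|BC| = (0.7895,0.6137); ey = (-0.6137,0.7895)
θ=115°: P = B + -2.00·ex + 2.73·ey = (-4.5224,3.6468)
θ=229°: B = A + 3.00·(cos229°, sin229°) = (-1.9682, -2.2641)
θ=229°: |BD| = 7.3268
θ=229°: circle(B,3.00) ∩ circle(D,6.00): a=1.8208, h=2.3842
θ=229°:   candidates: C₊=(-0.9732,0.5661) cross=17.469; C₋=(0.5003,-3.9690) cross=-17.469
θ=229°:   branch + wants cross > 0 → take C=(-0.9732,0.5661) (cross=17.469)
θ=229°: ex = (C−B)/|BC| = (0.3316,0.9434); ey = (-0.9434,0.3316)
θ=229°: P = B + -2.00·ex + 2.73·ey = (-5.2070,-3.2455)
θ=280°: B = A + 3.00·(cos280°, sin280°) = (0.5209, -2.9544)
θ=280°: |BD| = 5.3657
θ=280°: circle(B,3.00) ∩ circle(D,6.00): a=0.1669, h=2.9954
θ=280°:   candidates: C₊=(-0.9891,-0.3621) cross=16.072; C₋=(2.3095,-5.3630) cross=-16.072
θ=280°:   branch + wants cross > 0 → take C=(-0.9891,-0.3621) (cross=16.072)
θ=280°: ex = (C−B)/|BC| = (-0.5033,0.8641); ey = (-0.8641,-0.5033)
θ=280°: P = B + -2.00·ex + 2.73·ey = (-0.8314,-6.0567)
θ=299°: B = A + 3.00·(cos299°, sin299°) = (1.4544, -2.6239)
θ=299°: |BD| = 4.4109
θ=299°: circle(B,3.00) ∩ circle(D,6.00): a=-0.8552, h=2.8755
θ=299°:   candidates: C₊=(-0.9435,-0.8212) cross=12.684; C₋=(2.4775,-5.4440) cross=-12.684
θ=299°:   branch + wants cross > 0 → take C=(-0.9435,-0.8212) (cross=12.684)
θ=299°: ex = (C−B)/|BC| = (-0.7993,0.6009); ey = (-0.6009,-0.7993)
θ=299°: P = B + -2.00·ex + 2.73·ey = (1.4126,-6.0078)

θ=115°: -4.52 3.65
θ=229°: -5.21 -3.25
θ=280°: -0.83 -6.06
θ=299°: 1.41 -6.01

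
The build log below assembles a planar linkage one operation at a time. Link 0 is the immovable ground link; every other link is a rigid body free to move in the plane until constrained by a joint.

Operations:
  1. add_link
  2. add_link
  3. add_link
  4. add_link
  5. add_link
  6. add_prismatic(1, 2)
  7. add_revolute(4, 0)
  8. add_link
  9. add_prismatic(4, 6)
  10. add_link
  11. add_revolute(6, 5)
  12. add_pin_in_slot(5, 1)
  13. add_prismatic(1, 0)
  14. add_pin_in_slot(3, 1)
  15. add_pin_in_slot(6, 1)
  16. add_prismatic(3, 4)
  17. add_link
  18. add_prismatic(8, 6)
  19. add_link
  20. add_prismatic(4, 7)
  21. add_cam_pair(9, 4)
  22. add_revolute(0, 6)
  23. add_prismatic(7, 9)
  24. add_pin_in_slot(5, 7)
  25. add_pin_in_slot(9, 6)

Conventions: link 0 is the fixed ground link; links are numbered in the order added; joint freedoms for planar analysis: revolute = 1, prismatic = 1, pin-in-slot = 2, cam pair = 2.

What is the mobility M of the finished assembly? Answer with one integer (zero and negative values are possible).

link 0 = ground. State L|J1|J2 = 1|0|0
+link1  2|0|0
+link2  3|0|0
+link3  4|0|0
+link4  5|0|0
+link5  6|0|0
P(1,2) f=1→J1  6|1|0
R(4,0) f=1→J1  6|2|0
+link6  7|2|0
P(4,6) f=1→J1  7|3|0
+link7  8|3|0
R(6,5) f=1→J1  8|4|0
PS(5,1) f=2→J2  8|4|1
P(1,0) f=1→J1  8|5|1
PS(3,1) f=2→J2  8|5|2
PS(6,1) f=2→J2  8|5|3
P(3,4) f=1→J1  8|6|3
+link8  9|6|3
P(8,6) f=1→J1  9|7|3
+link9  10|7|3
P(4,7) f=1→J1  10|8|3
C(9,4) f=2→J2  10|8|4
R(0,6) f=1→J1  10|9|4
P(7,9) f=1→J1  10|10|4
PS(5,7) f=2→J2  10|10|5
PS(9,6) f=2→J2  10|10|6
M = 3(10−1)−2·10−6 = 27−20−6 = 1

M = 1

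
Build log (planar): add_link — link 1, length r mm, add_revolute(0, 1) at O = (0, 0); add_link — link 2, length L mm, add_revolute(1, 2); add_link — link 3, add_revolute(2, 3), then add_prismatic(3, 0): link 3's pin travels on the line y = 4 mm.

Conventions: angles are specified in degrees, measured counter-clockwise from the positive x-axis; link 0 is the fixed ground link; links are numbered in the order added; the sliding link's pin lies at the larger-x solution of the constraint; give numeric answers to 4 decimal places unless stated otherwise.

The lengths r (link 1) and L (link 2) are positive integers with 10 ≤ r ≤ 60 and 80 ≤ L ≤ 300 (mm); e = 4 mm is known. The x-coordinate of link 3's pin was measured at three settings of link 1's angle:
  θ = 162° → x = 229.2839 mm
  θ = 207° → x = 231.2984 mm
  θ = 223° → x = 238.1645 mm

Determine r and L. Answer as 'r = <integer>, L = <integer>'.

constraint per measurement: (x − r cos θ)² + (r sin θ − e)² = L²
subtracting the θ₁ and θ₂ equations cancels the r² and L² terms:
r = (x₁² − x₂²) / (2[(x₁cos θ₁ + e sin θ₁) − (x₂cos θ₂ + e sin θ₂)]) = 52.0002 → r = 52
L² = (x₁ − r cos θ₁)² + (r sin θ₁ − e)² = 77840.9982 → L = 279.0000 → L = 279
check at θ₃=223°: x = 238.1645 (printed 238.1645) ✓

r = 52, L = 279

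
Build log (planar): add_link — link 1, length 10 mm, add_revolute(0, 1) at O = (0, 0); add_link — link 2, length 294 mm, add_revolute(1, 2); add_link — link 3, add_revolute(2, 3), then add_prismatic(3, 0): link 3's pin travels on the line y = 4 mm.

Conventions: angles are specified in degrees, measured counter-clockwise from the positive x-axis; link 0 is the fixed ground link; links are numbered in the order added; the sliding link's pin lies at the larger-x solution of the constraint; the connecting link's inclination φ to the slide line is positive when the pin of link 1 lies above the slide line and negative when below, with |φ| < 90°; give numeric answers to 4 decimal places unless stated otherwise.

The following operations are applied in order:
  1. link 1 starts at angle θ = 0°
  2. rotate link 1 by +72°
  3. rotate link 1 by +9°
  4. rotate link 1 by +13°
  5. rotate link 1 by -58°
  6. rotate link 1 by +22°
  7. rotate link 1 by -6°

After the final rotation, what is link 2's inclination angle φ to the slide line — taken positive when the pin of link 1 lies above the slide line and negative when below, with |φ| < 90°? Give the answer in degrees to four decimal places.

geometry: r = 10 mm, L = 294 mm, e = 4 mm; θ starts at 0°
rotate link 1 by +72°: θ ← 0° +72° = 72°
rotate link 1 by +9°: θ ← 72° +9° = 81°
rotate link 1 by +13°: θ ← 81° +13° = 94°
rotate link 1 by -58°: θ ← 94° -58° = 36°
rotate link 1 by +22°: θ ← 36° +22° = 58°
rotate link 1 by -6°: θ ← 58° -6° = 52°
h = r sin θ − e = 7.880108 − 4 = 3.880108
sin φ = h / L = 3.880108 / 294 = 0.01319764
φ = arcsin(0.01319764) = 0.756191°

0.7562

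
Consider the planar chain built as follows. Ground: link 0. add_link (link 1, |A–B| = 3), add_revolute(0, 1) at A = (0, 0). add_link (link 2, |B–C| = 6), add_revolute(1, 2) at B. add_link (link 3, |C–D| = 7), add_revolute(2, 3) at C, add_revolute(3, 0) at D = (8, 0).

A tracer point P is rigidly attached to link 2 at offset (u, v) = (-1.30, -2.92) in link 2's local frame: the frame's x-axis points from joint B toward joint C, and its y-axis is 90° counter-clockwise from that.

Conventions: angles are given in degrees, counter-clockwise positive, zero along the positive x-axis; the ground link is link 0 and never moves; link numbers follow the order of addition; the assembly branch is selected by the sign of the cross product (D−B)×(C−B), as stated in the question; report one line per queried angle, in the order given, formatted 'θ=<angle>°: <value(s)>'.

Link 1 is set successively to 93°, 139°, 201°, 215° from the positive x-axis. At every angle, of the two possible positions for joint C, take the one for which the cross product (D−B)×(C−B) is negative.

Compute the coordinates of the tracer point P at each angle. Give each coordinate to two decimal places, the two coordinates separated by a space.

A=(0,0), D=(8.00,0)
θ=93°: B = A + 3.00·(cos93°, sin93°) = (-0.1570, 2.9959)
θ=93°: |BD| = 8.6898
θ=93°: circle(B,6.00) ∩ circle(D,7.00): a=3.5969, h=4.8023
θ=93°:   candidates: C₊=(4.8750,6.2637) cross=41.731; C₋=(1.5637,-2.7521) cross=-41.731
θ=93°:   branch - wants cross < 0 → take C=(1.5637,-2.7521) (cross=-41.731)
θ=93°: ex = (C−B)/|BC| = (0.2868,-0.9580); ey = (0.9580,0.2868)
θ=93°: P = B + -1.30·ex + -2.92·ey = (-3.3272,3.4039)
θ=139°: B = A + 3.00·(cos139°, sin139°) = (-2.2641, 1.9682)
θ=139°: |BD| = 10.4511
θ=139°: circle(B,6.00) ∩ circle(D,7.00): a=4.6036, h=3.8479
θ=139°:   candidates: C₊=(2.9818,4.8803) cross=40.215; C₋=(1.5325,-2.6779) cross=-40.215
θ=139°:   branch - wants cross < 0 → take C=(1.5325,-2.6779) (cross=-40.215)
θ=139°: ex = (C−B)/|BC| = (0.6328,-0.7743); ey = (0.7743,0.6328)
θ=139°: P = B + -1.30·ex + -2.92·ey = (-5.3478,1.1271)
θ=201°: B = A + 3.00·(cos201°, sin201°) = (-2.8007, -1.0751)
θ=201°: |BD| = 10.8541
θ=201°: circle(B,6.00) ∩ circle(D,7.00): a=4.8282, h=3.5621
θ=201°:   candidates: C₊=(1.6509,2.9477) cross=38.663; C₋=(2.3565,-4.1414) cross=-38.663
θ=201°:   branch - wants cross < 0 → take C=(2.3565,-4.1414) (cross=-38.663)
θ=201°: ex = (C−B)/|BC| = (0.8595,-0.5111); ey = (0.5111,0.8595)
θ=201°: P = B + -1.30·ex + -2.92·ey = (-5.4104,-2.9206)
θ=215°: B = A + 3.00·(cos215°, sin215°) = (-2.4575, -1.7207)
θ=215°: |BD| = 10.5981
θ=215°: circle(B,6.00) ∩ circle(D,7.00): a=4.6857, h=3.7475
θ=215°:   candidates: C₊=(1.5576,2.7379) cross=39.717; C₋=(2.7745,-4.6578) cross=-39.717
θ=215°:   branch - wants cross < 0 → take C=(2.7745,-4.6578) (cross=-39.717)
θ=215°: ex = (C−B)/|BC| = (0.8720,-0.4895); ey = (0.4895,0.8720)
θ=215°: P = B + -1.30·ex + -2.92·ey = (-5.0204,-3.6306)

θ=93°: -3.33 3.40
θ=139°: -5.35 1.13
θ=201°: -5.41 -2.92
θ=215°: -5.02 -3.63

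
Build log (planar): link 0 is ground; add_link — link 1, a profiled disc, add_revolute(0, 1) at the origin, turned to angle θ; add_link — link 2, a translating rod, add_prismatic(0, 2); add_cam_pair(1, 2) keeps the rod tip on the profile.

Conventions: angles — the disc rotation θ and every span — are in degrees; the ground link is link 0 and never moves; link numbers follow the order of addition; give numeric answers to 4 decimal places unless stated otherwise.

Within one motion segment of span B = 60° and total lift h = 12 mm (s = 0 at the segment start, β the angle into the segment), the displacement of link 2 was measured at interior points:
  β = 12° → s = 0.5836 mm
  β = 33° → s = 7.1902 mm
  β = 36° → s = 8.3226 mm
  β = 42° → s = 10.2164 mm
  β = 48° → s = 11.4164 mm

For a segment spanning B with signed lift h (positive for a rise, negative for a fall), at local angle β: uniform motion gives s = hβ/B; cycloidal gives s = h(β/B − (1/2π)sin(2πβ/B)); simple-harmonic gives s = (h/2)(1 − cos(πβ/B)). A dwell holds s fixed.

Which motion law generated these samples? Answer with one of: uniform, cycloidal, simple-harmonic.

candidates at β/B = r: uniform s = h·r (linear in β); cycloidal s = h·(r − sin(2πr)/(2π)); simple-harmonic s = (h/2)(1 − cos(πr))
β=12°: printed 0.5836 | uniform 2.4000, cycloidal 0.5836, simple-harmonic 1.1459
β=33°: printed 7.1902 | uniform 6.6000, cycloidal 7.1902, simple-harmonic 6.9386
β=36°: printed 8.3226 | uniform 7.2000, cycloidal 8.3226, simple-harmonic 7.8541
β=42°: printed 10.2164 | uniform 8.4000, cycloidal 10.2164, simple-harmonic 9.5267
β=48°: printed 11.4164 | uniform 9.6000, cycloidal 11.4164, simple-harmonic 10.8541
only one law matches every sample → cycloidal

cycloidal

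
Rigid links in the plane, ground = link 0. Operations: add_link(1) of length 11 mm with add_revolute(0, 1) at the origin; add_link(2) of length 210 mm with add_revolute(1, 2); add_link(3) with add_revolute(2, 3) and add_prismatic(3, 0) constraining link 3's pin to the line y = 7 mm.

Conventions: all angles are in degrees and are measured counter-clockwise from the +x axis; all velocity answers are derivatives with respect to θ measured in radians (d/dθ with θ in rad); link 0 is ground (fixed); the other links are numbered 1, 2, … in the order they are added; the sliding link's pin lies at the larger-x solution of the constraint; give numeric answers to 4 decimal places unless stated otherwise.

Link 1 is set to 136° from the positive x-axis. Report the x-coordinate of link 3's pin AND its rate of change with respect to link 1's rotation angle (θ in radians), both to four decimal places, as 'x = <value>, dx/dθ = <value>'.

geometry: r = 11 mm, L = 210 mm, e = 7 mm
crank pin P = (r cos θ, r sin θ) = (-7.912738, 7.641242)
h = r sin θ − e = 7.641242 − 7 = 0.641242
x = r cos θ + √(L² − h²) = -7.912738 + 209.999021 = 202.086283
dx/dθ = −r sin θ − h·r cos θ/√(L² − h²) (θ in radians; h = 0.641242) = -7.617080

x = 202.0863, dx/dθ = -7.6171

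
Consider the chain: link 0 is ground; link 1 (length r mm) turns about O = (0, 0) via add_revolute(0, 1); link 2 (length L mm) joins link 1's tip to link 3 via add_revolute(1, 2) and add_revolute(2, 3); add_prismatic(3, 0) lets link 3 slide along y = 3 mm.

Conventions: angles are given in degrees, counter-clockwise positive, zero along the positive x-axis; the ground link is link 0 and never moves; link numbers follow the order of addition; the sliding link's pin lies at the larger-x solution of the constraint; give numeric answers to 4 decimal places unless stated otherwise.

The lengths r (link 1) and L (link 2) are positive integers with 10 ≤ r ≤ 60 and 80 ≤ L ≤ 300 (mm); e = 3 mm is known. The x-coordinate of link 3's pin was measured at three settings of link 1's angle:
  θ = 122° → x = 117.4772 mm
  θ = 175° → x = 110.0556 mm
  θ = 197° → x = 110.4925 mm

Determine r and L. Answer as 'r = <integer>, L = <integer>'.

constraint per measurement: (x − r cos θ)² + (r sin θ − e)² = L²
subtracting the θ₁ and θ₂ equations cancels the r² and L² terms:
r = (x₁² − x₂²) / (2[(x₁cos θ₁ + e sin θ₁) − (x₂cos θ₂ + e sin θ₂)]) = 17.0001 → r = 17
L² = (x₁ − r cos θ₁)² + (r sin θ₁ − e)² = 16129.0083 → L = 127.0000 → L = 127
check at θ₃=197°: x = 110.4925 (printed 110.4925) ✓

r = 17, L = 127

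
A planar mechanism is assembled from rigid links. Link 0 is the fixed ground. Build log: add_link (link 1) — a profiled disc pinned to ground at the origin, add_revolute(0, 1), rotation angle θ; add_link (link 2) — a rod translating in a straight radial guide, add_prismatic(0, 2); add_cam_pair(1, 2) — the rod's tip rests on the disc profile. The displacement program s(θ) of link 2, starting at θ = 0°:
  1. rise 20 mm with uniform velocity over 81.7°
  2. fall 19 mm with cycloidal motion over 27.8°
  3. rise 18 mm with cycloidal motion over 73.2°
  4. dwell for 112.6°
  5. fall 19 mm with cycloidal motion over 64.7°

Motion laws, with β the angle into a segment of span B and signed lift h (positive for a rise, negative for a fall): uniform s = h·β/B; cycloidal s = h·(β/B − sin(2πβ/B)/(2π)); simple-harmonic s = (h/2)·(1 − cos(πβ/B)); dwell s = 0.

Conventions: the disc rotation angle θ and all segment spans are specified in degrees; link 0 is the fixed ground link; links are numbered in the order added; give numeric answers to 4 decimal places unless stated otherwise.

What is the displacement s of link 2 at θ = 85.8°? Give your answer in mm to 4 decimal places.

seg 1 [0°–81.7°] uniform, h=20: full span → s += 20 → s = 20.0000
seg 2 [81.7°–109.5°] cycloidal, h=-19: θ=85.8° here. β=4.1, B=27.8. -19·(0.1475 − sin(2π·0.1475)/(2π)) = -0.3842 → s = 19.6158

19.6158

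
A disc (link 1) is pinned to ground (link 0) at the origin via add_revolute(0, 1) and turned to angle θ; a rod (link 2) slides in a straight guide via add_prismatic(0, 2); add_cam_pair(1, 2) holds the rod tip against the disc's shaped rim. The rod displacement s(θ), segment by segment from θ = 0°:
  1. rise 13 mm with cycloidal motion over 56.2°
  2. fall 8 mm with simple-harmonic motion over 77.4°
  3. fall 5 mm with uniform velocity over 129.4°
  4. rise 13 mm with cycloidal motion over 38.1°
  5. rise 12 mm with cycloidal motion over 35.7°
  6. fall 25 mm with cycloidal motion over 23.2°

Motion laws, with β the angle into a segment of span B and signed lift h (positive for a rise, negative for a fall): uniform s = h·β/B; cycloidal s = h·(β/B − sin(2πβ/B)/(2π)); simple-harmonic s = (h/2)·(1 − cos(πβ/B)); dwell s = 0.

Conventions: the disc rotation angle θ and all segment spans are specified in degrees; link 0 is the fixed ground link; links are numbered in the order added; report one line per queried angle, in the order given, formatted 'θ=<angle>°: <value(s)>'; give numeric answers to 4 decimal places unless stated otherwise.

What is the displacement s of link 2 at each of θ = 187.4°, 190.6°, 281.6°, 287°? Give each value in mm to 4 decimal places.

segment 1 (0° to 56.2°, cycloidal, h = 13) is passed completely: s = 0.0000 + (13) = 13.0000
segment 2 (56.2° to 133.6°, simple-harmonic, h = -8) is passed completely: s = 13.0000 + (-8) = 5.0000
θ = 187.4° falls in segment 3 (133.6° to 263°, uniform, h = -5): β = 187.4 − 133.6 = 53.8°, B = 129.4°; Δs = -5·53.8/129.4 = -2.0788; s = 5.0000 − 2.0788 = 2.9212
θ = 190.6° falls in segment 3 (133.6° to 263°, uniform, h = -5): β = 190.6 − 133.6 = 57°, B = 129.4°; Δs = -5·57/129.4 = -2.2025; s = 5.0000 − 2.2025 = 2.7975
segment 3 (133.6° to 263°, uniform, h = -5) is passed completely: s = 5.0000 + (-5) = 0.0000
θ = 281.6° falls in segment 4 (263° to 301.1°, cycloidal, h = 13): β = 281.6 − 263 = 18.6°, B = 38.1°; Δs = 13·(0.4882 − sin(2π·0.4882)/(2π)) = 6.1931; s = 0.0000 + 6.1931 = 6.1931
θ = 287° falls in segment 4 (263° to 301.1°, cycloidal, h = 13): β = 287 − 263 = 24°, B = 38.1°; Δs = 13·(0.6299 − sin(2π·0.6299)/(2π)) = 9.6965; s = 0.0000 + 9.6965 = 9.6965

θ=187.4°: 2.9212
θ=190.6°: 2.7975
θ=281.6°: 6.1931
θ=287°: 9.6965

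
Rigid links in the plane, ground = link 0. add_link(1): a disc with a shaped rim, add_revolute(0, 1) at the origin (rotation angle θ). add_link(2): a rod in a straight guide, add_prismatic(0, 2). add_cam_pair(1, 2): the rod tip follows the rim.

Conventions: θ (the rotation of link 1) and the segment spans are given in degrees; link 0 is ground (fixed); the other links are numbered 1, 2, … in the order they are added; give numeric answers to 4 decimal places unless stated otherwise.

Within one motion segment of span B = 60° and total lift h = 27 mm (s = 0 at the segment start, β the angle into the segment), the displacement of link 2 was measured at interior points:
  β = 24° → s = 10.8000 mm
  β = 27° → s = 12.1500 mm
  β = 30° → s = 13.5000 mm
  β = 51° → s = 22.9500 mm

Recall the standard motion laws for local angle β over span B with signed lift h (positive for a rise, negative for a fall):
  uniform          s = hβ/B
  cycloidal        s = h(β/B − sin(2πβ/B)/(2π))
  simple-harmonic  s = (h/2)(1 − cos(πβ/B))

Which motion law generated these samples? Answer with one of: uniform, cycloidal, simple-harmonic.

candidates at β/B = r: uniform s = h·r (linear in β); cycloidal s = h·(r − sin(2πr)/(2π)); simple-harmonic s = (h/2)(1 − cos(πr))
β=24°: printed 10.8000 | uniform 10.8000, cycloidal 8.2742, simple-harmonic 9.3283
β=27°: printed 12.1500 | uniform 12.1500, cycloidal 10.8221, simple-harmonic 11.3881
β=30°: printed 13.5000 | uniform 13.5000, cycloidal 13.5000, simple-harmonic 13.5000
β=51°: printed 22.9500 | uniform 22.9500, cycloidal 26.4265, simple-harmonic 25.5286
only one law matches every sample → uniform

uniform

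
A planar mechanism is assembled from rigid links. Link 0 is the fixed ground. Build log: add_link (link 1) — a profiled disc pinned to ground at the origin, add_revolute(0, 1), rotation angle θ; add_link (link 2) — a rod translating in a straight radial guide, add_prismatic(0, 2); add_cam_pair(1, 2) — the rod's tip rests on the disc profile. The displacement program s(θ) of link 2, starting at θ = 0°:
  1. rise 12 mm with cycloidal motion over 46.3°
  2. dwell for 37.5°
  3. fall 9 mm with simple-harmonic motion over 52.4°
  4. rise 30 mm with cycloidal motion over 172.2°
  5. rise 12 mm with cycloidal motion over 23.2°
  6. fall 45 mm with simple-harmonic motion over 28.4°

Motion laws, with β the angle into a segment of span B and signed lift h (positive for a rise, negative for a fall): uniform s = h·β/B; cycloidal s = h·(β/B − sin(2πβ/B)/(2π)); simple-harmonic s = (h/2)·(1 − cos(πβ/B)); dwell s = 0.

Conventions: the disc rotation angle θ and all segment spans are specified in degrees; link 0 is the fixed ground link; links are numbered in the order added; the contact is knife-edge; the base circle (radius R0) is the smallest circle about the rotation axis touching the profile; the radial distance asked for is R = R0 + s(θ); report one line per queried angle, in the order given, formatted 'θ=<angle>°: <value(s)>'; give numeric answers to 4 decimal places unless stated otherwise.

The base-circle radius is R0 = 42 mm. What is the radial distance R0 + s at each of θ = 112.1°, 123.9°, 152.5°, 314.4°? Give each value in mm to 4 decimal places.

seg 1 [0°–46.3°] cycloidal, h=12: full span → s += 12 → s = 12.0000
seg 2 [46.3°–83.8°] dwell: s stays 12.0000
seg 3 [83.8°–136.2°] simple-harmonic, h=-9: θ=112.1° here. β=28.3, B=52.4. -9/2·(1 − cos(π·0.5401)) = -5.0651 → s = 6.9349
seg 3 [83.8°–136.2°] simple-harmonic, h=-9: θ=123.9° here. β=40.1, B=52.4. -9/2·(1 − cos(π·0.7653)) = -7.8309 → s = 4.1691
seg 3 [83.8°–136.2°] simple-harmonic, h=-9: full span → s += -9 → s = 3.0000
seg 4 [136.2°–308.4°] cycloidal, h=30: θ=152.5° here. β=16.3, B=172.2. 30·(0.0947 − sin(2π·0.0947)/(2π)) = 0.1645 → s = 3.1645
seg 4 [136.2°–308.4°] cycloidal, h=30: full span → s += 30 → s = 33.0000
seg 5 [308.4°–331.6°] cycloidal, h=12: θ=314.4° here. β=6, B=23.2. 12·(0.2586 − sin(2π·0.2586)/(2π)) = 1.1964 → s = 34.1964
θ=112.1°: R = R0 + s = 42 + 6.9349 = 48.9349
θ=123.9°: R = R0 + s = 42 + 4.1691 = 46.1691
θ=152.5°: R = R0 + s = 42 + 3.1645 = 45.1645
θ=314.4°: R = R0 + s = 42 + 34.1964 = 76.1964

θ=112.1°: 48.9349
θ=123.9°: 46.1691
θ=152.5°: 45.1645
θ=314.4°: 76.1964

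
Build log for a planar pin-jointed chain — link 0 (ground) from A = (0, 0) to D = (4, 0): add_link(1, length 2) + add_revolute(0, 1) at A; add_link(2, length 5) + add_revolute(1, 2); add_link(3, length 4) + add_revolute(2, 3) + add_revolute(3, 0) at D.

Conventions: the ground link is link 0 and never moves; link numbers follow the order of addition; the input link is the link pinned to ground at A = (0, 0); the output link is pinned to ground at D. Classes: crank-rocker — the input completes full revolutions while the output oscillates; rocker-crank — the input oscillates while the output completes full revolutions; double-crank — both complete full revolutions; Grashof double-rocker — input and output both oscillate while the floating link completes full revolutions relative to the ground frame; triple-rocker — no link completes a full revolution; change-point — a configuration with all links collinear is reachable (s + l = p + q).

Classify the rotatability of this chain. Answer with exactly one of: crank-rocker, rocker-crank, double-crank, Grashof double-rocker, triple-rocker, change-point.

lengths: ground=4, input=2, coupler=5, output=4
sorted: s=2 (shortest), l=5 (longest), p+q=8
s + l = 7 vs p + q = 8
s + l < p + q (Grashof) with shortest = input link → crank-rocker

crank-rocker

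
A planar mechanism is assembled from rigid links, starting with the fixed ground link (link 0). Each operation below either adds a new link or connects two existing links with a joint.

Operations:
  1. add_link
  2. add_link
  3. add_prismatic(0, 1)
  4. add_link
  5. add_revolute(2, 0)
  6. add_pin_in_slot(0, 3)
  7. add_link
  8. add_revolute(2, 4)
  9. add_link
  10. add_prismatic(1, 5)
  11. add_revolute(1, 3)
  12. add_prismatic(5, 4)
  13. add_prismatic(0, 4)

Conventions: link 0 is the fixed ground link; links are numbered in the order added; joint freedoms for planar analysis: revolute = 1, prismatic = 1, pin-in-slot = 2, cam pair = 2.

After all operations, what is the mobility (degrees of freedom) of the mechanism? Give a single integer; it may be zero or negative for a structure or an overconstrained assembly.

L=1 J1=0 J2=0
add link → L=2 J1=0 J2=0
add link → L=3 J1=0 J2=0
P@0,1 dof=1 J1 → L=3 J1=1 J2=0
add link → L=4 J1=1 J2=0
R@2,0 dof=1 J1 → L=4 J1=2 J2=0
PS@0,3 dof=2 J2 → L=4 J1=2 J2=1
add link → L=5 J1=2 J2=1
R@2,4 dof=1 J1 → L=5 J1=3 J2=1
add link → L=6 J1=3 J2=1
P@1,5 dof=1 J1 → L=6 J1=4 J2=1
R@1,3 dof=1 J1 → L=6 J1=5 J2=1
P@5,4 dof=1 J1 → L=6 J1=6 J2=1
P@0,4 dof=1 J1 → L=6 J1=7 J2=1
M=3(L−1)−2J1−J2=3·5−2·7−1=0

M = 0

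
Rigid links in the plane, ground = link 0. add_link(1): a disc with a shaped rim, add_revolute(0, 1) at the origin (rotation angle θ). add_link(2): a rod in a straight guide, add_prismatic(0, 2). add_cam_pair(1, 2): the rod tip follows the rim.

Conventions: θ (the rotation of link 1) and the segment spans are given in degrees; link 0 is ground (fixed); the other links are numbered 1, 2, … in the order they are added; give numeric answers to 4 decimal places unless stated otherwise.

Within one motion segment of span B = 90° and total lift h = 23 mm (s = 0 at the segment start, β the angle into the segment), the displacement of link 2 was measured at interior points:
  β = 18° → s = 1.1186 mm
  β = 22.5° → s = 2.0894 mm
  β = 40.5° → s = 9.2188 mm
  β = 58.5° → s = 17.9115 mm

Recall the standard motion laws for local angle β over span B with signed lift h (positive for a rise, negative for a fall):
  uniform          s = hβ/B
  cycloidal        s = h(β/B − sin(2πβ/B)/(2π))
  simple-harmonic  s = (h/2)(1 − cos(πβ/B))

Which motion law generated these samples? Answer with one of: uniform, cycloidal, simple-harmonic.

candidates at β/B = r: uniform s = h·r (linear in β); cycloidal s = h·(r − sin(2πr)/(2π)); simple-harmonic s = (h/2)(1 − cos(πr))
β=18°: printed 1.1186 | uniform 4.6000, cycloidal 1.1186, simple-harmonic 2.1963
β=22.5°: printed 2.0894 | uniform 5.7500, cycloidal 2.0894, simple-harmonic 3.3683
β=40.5°: printed 9.2188 | uniform 10.3500, cycloidal 9.2188, simple-harmonic 9.7010
β=58.5°: printed 17.9115 | uniform 14.9500, cycloidal 17.9115, simple-harmonic 16.7209
only one law matches every sample → cycloidal

cycloidal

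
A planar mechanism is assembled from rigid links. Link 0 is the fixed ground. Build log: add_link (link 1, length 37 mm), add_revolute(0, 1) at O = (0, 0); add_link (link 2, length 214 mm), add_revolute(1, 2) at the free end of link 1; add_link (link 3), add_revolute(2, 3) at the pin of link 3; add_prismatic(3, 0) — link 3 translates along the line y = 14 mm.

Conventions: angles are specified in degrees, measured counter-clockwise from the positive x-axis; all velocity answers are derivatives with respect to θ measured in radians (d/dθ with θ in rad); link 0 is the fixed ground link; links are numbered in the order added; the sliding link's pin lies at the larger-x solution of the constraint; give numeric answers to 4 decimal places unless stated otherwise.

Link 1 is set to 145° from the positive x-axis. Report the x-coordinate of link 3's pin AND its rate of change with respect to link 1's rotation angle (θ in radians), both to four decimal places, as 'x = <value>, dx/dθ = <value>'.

geometry: r = 37 mm, L = 214 mm, e = 14 mm
crank pin P = (r cos θ, r sin θ) = (-30.308626, 21.222328)
h = r sin θ − e = 21.222328 − 14 = 7.222328
x = r cos θ + √(L² − h²) = -30.308626 + 213.878091 = 183.569466
dx/dθ = −r sin θ − h·r cos θ/√(L² − h²) (θ in radians; h = 7.222328) = -20.198853

x = 183.5695, dx/dθ = -20.1989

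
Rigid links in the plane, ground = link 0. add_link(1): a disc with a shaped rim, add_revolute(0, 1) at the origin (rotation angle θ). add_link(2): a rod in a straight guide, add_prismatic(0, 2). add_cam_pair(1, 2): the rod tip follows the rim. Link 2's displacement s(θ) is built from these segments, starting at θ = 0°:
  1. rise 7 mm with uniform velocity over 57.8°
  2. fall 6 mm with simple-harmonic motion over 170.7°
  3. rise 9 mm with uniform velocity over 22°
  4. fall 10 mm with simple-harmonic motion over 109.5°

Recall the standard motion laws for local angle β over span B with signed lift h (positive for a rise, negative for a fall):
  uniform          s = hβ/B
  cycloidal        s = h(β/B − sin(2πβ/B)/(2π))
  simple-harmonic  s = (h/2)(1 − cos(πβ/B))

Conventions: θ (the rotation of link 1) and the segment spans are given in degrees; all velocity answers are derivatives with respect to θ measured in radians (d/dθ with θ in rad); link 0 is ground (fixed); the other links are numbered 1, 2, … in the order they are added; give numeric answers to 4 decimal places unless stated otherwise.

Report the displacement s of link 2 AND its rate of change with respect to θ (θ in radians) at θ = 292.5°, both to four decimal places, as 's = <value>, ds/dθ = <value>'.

segment 1 (0° to 57.8°, uniform, h = 7) is passed completely: s = 0.0000 + (7) = 7.0000
segment 2 (57.8° to 228.5°, simple-harmonic, h = -6) is passed completely: s = 7.0000 + (-6) = 1.0000
segment 3 (228.5° to 250.5°, uniform, h = 9) is passed completely: s = 1.0000 + (9) = 10.0000
θ = 292.5° falls in segment 4 (250.5° to 360°, simple-harmonic, h = -10): β = 292.5 − 250.5 = 42°, B = 109.5°; Δs = -10/2·(1 − cos(π·0.3836)) = -3.2115; s = 10.0000 − 3.2115 = 6.7885
velocity in seg [250.5°–360°] (simple-harmonic), θ in radians: β = 42° = 0.7330 rad, B = 109.5° = 1.9111 rad; ds/dθ = (πh/(2B)) sin(πβ/B) = (π·(-10)/(2·1.9111)) sin(π·0.3836) = -7.675374 mm/rad

s = 6.7885, ds/dθ = -7.6754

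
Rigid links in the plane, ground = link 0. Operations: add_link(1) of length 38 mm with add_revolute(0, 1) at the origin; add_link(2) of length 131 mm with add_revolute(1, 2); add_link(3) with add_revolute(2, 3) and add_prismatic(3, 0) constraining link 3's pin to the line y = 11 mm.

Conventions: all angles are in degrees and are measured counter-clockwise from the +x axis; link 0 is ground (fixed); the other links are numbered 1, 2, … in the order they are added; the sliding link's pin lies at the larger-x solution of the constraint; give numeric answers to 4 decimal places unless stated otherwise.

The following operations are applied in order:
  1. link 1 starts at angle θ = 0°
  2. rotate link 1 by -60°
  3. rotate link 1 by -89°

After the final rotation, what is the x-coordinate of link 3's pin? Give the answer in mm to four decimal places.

geometry: r = 38 mm, L = 131 mm, e = 11 mm; θ starts at 0°
rotate link 1 by -60°: θ ← 0° -60° = -60°
rotate link 1 by -89°: θ ← -60° -89° = -149°
crank pin P = (r cos θ, r sin θ) = (-32.572357, -19.571447)
h = r sin θ − e = -19.571447 − 11 = -30.571447
x = r cos θ + √(L² − h²) = -32.572357 + 127.382835 = 94.810478

94.8105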